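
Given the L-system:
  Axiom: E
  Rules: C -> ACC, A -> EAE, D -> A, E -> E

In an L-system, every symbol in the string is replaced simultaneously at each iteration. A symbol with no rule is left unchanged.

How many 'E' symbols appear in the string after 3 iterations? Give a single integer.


Step 0: E  (1 'E')
Step 1: E  (1 'E')
Step 2: E  (1 'E')
Step 3: E  (1 'E')

Answer: 1


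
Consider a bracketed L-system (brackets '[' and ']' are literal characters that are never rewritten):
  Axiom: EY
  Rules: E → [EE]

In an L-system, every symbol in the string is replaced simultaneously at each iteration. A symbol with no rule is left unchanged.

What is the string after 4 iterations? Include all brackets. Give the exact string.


Step 0: EY
Step 1: [EE]Y
Step 2: [[EE][EE]]Y
Step 3: [[[EE][EE]][[EE][EE]]]Y
Step 4: [[[[EE][EE]][[EE][EE]]][[[EE][EE]][[EE][EE]]]]Y

Answer: [[[[EE][EE]][[EE][EE]]][[[EE][EE]][[EE][EE]]]]Y


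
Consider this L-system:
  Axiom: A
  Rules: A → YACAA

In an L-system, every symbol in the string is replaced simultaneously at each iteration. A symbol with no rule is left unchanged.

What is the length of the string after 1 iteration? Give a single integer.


Answer: 5

Derivation:
Step 0: length = 1
Step 1: length = 5


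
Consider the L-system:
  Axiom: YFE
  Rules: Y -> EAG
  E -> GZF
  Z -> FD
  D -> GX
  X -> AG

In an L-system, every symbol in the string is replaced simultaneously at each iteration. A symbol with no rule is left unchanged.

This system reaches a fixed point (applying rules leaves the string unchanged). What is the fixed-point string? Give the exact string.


Answer: GFGAGFAGFGFGAGF

Derivation:
Step 0: YFE
Step 1: EAGFGZF
Step 2: GZFAGFGFDF
Step 3: GFDFAGFGFGXF
Step 4: GFGXFAGFGFGAGF
Step 5: GFGAGFAGFGFGAGF
Step 6: GFGAGFAGFGFGAGF  (unchanged — fixed point at step 5)


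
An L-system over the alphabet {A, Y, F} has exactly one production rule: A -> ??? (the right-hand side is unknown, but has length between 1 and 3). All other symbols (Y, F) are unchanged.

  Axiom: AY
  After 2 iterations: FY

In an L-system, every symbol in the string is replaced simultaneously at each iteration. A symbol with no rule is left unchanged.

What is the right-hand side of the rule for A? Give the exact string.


Trying A -> F:
  Step 0: AY
  Step 1: FY
  Step 2: FY
Matches the given result.

Answer: F


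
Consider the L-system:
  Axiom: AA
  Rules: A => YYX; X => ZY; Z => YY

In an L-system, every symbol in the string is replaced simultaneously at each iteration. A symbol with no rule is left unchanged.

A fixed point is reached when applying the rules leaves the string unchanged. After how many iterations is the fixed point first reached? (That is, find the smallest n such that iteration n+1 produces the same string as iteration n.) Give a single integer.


Answer: 3

Derivation:
Step 0: AA
Step 1: YYXYYX
Step 2: YYZYYYZY
Step 3: YYYYYYYYYY
Step 4: YYYYYYYYYY  (unchanged — fixed point at step 3)


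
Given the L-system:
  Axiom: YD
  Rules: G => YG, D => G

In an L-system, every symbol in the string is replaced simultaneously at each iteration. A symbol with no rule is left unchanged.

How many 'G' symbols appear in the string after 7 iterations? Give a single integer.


Answer: 1

Derivation:
Step 0: YD  (0 'G')
Step 1: YG  (1 'G')
Step 2: YYG  (1 'G')
Step 3: YYYG  (1 'G')
Step 4: YYYYG  (1 'G')
Step 5: YYYYYG  (1 'G')
Step 6: YYYYYYG  (1 'G')
Step 7: YYYYYYYG  (1 'G')


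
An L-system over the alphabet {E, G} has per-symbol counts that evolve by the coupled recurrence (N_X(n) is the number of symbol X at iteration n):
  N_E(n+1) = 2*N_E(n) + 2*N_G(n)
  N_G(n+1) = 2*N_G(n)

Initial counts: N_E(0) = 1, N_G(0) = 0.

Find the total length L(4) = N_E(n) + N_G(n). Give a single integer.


Step 0: N_E=1, N_G=0, L=1
Step 1: N_E=2, N_G=0, L=2
Step 2: N_E=4, N_G=0, L=4
Step 3: N_E=8, N_G=0, L=8
Step 4: N_E=16, N_G=0, L=16

Answer: 16


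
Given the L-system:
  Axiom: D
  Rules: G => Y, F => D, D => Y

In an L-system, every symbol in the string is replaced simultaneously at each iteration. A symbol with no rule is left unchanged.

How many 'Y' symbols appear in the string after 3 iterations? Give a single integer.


Step 0: D  (0 'Y')
Step 1: Y  (1 'Y')
Step 2: Y  (1 'Y')
Step 3: Y  (1 'Y')

Answer: 1


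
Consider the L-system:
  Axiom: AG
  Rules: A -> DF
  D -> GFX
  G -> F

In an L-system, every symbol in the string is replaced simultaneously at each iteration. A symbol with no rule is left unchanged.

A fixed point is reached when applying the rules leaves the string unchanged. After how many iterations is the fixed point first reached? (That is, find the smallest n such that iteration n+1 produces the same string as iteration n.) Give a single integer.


Step 0: AG
Step 1: DFF
Step 2: GFXFF
Step 3: FFXFF
Step 4: FFXFF  (unchanged — fixed point at step 3)

Answer: 3


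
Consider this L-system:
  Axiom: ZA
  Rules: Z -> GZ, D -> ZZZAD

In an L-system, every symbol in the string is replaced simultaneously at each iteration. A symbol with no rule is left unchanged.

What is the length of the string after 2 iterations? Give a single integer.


Answer: 4

Derivation:
Step 0: length = 2
Step 1: length = 3
Step 2: length = 4


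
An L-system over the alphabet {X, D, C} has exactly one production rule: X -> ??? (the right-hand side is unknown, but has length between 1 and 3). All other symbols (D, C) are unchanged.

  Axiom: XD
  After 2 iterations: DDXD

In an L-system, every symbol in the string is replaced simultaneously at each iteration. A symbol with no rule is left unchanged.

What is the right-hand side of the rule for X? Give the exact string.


Trying X -> DX:
  Step 0: XD
  Step 1: DXD
  Step 2: DDXD
Matches the given result.

Answer: DX


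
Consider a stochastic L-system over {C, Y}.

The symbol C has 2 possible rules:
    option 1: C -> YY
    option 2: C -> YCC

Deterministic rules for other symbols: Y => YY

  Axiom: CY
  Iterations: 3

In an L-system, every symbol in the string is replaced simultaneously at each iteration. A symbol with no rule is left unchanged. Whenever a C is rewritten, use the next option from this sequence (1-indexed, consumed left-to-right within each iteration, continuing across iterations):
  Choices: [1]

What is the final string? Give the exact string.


Answer: YYYYYYYYYYYYYYYY

Derivation:
Step 0: CY
Step 1: YYYY  (used choices [1])
Step 2: YYYYYYYY  (used choices [])
Step 3: YYYYYYYYYYYYYYYY  (used choices [])


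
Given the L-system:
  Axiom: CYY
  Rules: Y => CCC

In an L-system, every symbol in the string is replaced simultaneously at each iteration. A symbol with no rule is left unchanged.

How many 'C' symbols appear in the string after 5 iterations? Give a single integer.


Step 0: CYY  (1 'C')
Step 1: CCCCCCC  (7 'C')
Step 2: CCCCCCC  (7 'C')
Step 3: CCCCCCC  (7 'C')
Step 4: CCCCCCC  (7 'C')
Step 5: CCCCCCC  (7 'C')

Answer: 7


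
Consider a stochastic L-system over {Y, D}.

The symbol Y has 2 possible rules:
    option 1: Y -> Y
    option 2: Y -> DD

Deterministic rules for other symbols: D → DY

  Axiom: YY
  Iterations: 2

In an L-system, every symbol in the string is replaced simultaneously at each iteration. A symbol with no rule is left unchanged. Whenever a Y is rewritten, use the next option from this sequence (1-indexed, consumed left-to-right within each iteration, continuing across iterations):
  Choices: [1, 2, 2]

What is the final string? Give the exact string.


Answer: DDDYDY

Derivation:
Step 0: YY
Step 1: YDD  (used choices [1, 2])
Step 2: DDDYDY  (used choices [2])


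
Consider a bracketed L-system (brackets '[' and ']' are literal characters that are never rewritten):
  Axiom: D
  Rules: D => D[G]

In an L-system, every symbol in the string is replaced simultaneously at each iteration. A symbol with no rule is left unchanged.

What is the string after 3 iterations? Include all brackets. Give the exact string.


Answer: D[G][G][G]

Derivation:
Step 0: D
Step 1: D[G]
Step 2: D[G][G]
Step 3: D[G][G][G]


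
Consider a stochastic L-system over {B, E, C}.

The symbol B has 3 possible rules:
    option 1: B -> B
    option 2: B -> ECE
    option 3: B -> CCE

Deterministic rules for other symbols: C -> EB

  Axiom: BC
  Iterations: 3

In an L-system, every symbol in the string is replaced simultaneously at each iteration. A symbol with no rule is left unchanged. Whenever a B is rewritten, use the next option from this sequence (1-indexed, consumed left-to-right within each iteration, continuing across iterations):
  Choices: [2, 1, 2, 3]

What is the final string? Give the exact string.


Answer: EEECEEECCE

Derivation:
Step 0: BC
Step 1: ECEEB  (used choices [2])
Step 2: EEBEEB  (used choices [1])
Step 3: EEECEEECCE  (used choices [2, 3])


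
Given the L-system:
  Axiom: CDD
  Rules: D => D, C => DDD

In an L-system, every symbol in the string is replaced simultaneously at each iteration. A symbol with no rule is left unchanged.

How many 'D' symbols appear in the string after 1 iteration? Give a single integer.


Answer: 5

Derivation:
Step 0: CDD  (2 'D')
Step 1: DDDDD  (5 'D')


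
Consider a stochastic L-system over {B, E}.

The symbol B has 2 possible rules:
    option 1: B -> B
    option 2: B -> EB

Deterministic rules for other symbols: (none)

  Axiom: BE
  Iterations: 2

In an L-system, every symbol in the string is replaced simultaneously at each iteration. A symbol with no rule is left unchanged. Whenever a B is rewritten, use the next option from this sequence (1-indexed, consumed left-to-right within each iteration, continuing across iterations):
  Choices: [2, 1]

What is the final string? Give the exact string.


Step 0: BE
Step 1: EBE  (used choices [2])
Step 2: EBE  (used choices [1])

Answer: EBE


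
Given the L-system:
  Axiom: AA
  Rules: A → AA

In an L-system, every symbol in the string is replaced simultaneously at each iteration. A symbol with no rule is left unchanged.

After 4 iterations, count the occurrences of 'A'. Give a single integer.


Answer: 32

Derivation:
Step 0: AA  (2 'A')
Step 1: AAAA  (4 'A')
Step 2: AAAAAAAA  (8 'A')
Step 3: AAAAAAAAAAAAAAAA  (16 'A')
Step 4: AAAAAAAAAAAAAAAAAAAAAAAAAAAAAAAA  (32 'A')


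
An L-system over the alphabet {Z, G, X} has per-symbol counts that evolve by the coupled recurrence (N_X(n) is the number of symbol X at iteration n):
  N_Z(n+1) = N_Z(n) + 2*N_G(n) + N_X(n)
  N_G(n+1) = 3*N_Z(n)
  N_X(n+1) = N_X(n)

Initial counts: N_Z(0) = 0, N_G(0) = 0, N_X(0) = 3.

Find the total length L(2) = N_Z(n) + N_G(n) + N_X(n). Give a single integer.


Step 0: N_Z=0, N_G=0, N_X=3, L=3
Step 1: N_Z=3, N_G=0, N_X=3, L=6
Step 2: N_Z=6, N_G=9, N_X=3, L=18

Answer: 18


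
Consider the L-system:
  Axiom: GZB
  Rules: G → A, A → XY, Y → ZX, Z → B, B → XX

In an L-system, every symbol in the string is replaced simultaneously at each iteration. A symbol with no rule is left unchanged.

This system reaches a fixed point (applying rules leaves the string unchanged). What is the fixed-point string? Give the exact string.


Step 0: GZB
Step 1: ABXX
Step 2: XYXXXX
Step 3: XZXXXXX
Step 4: XBXXXXX
Step 5: XXXXXXXX
Step 6: XXXXXXXX  (unchanged — fixed point at step 5)

Answer: XXXXXXXX


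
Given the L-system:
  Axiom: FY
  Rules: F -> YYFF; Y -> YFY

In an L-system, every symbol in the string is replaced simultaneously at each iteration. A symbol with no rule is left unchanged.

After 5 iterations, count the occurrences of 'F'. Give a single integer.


Step 0: FY  (1 'F')
Step 1: YYFFYFY  (3 'F')
Step 2: YFYYFYYYFFYYFFYFYYYFFYFY  (10 'F')
Step 3: YFYYYFFYFYYFYYYFFYFYYFYYFYYYFFYYFFYFYYFYYYFFYYFFYFYYYFFYFYYFYYFYYYFFYYFFYFYYYFFYFY  (34 'F')
Step 4: YFYYYFFYFYYFYYFYYYFFYYFFYFYYYFFYFYYFYYYFFYFYYFYYFYYYFFYYFFYFYYYFFYFYYFYYYFFYFYYFYYYFFYFYYFYYFYYYFFYYFFYFYYFYYYFFYYFFYFYYYFFYFYYFYYYFFYFYYFYYFYYYFFYYFFYFYYFYYYFFYYFFYFYYYFFYFYYFYYFYYYFFYYFFYFYYYFFYFYYFYYYFFYFYYFYYYFFYFYYFYYFYYYFFYYFFYFYYFYYYFFYYFFYFYYYFFYFYYFYYFYYYFFYYFFYFYYYFFYFY  (116 'F')
Step 5: YFYYYFFYFYYFYYFYYYFFYYFFYFYYYFFYFYYFYYYFFYFYYFYYYFFYFYYFYYFYYYFFYYFFYFYYFYYYFFYYFFYFYYYFFYFYYFYYFYYYFFYYFFYFYYYFFYFYYFYYYFFYFYYFYYFYYYFFYYFFYFYYYFFYFYYFYYYFFYFYYFYYYFFYFYYFYYFYYYFFYYFFYFYYFYYYFFYYFFYFYYYFFYFYYFYYFYYYFFYYFFYFYYYFFYFYYFYYYFFYFYYFYYFYYYFFYYFFYFYYYFFYFYYFYYYFFYFYYFYYFYYYFFYYFFYFYYYFFYFYYFYYYFFYFYYFYYYFFYFYYFYYFYYYFFYYFFYFYYFYYYFFYYFFYFYYYFFYFYYFYYYFFYFYYFYYFYYYFFYYFFYFYYFYYYFFYYFFYFYYYFFYFYYFYYFYYYFFYYFFYFYYYFFYFYYFYYYFFYFYYFYYFYYYFFYYFFYFYYYFFYFYYFYYYFFYFYYFYYYFFYFYYFYYFYYYFFYYFFYFYYFYYYFFYYFFYFYYYFFYFYYFYYYFFYFYYFYYFYYYFFYYFFYFYYFYYYFFYYFFYFYYYFFYFYYFYYFYYYFFYYFFYFYYYFFYFYYFYYYFFYFYYFYYYFFYFYYFYYFYYYFFYYFFYFYYFYYYFFYYFFYFYYYFFYFYYFYYFYYYFFYYFFYFYYYFFYFYYFYYYFFYFYYFYYFYYYFFYYFFYFYYYFFYFYYFYYYFFYFYYFYYFYYYFFYYFFYFYYYFFYFYYFYYYFFYFYYFYYYFFYFYYFYYFYYYFFYYFFYFYYFYYYFFYYFFYFYYYFFYFYYFYYYFFYFYYFYYFYYYFFYYFFYFYYFYYYFFYYFFYFYYYFFYFYYFYYFYYYFFYYFFYFYYYFFYFYYFYYYFFYFYYFYYYFFYFYYFYYFYYYFFYYFFYFYYFYYYFFYYFFYFYYYFFYFYYFYYFYYYFFYYFFYFYYYFFYFY  (396 'F')

Answer: 396


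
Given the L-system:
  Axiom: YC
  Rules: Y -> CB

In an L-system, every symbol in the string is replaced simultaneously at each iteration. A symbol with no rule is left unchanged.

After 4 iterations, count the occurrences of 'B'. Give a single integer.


Answer: 1

Derivation:
Step 0: YC  (0 'B')
Step 1: CBC  (1 'B')
Step 2: CBC  (1 'B')
Step 3: CBC  (1 'B')
Step 4: CBC  (1 'B')


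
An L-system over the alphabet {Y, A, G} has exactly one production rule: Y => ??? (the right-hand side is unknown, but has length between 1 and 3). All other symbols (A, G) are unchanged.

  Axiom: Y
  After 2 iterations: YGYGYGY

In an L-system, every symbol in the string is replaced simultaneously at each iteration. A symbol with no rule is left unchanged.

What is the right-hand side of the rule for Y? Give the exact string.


Trying Y => YGY:
  Step 0: Y
  Step 1: YGY
  Step 2: YGYGYGY
Matches the given result.

Answer: YGY


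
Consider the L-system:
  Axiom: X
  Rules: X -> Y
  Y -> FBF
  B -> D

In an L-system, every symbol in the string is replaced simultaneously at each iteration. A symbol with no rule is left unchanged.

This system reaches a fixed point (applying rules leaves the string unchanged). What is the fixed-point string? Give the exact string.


Step 0: X
Step 1: Y
Step 2: FBF
Step 3: FDF
Step 4: FDF  (unchanged — fixed point at step 3)

Answer: FDF


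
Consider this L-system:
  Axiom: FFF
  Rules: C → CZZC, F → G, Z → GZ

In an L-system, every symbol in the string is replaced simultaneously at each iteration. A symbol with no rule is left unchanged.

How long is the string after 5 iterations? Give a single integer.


Step 0: length = 3
Step 1: length = 3
Step 2: length = 3
Step 3: length = 3
Step 4: length = 3
Step 5: length = 3

Answer: 3


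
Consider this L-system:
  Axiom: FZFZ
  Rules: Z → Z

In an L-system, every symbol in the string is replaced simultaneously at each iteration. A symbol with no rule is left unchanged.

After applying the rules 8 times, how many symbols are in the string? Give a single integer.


Step 0: length = 4
Step 1: length = 4
Step 2: length = 4
Step 3: length = 4
Step 4: length = 4
Step 5: length = 4
Step 6: length = 4
Step 7: length = 4
Step 8: length = 4

Answer: 4


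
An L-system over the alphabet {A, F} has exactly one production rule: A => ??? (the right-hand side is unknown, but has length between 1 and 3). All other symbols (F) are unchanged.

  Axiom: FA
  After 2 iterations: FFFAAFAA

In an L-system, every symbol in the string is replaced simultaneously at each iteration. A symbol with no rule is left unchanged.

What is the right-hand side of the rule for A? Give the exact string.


Trying A => FAA:
  Step 0: FA
  Step 1: FFAA
  Step 2: FFFAAFAA
Matches the given result.

Answer: FAA


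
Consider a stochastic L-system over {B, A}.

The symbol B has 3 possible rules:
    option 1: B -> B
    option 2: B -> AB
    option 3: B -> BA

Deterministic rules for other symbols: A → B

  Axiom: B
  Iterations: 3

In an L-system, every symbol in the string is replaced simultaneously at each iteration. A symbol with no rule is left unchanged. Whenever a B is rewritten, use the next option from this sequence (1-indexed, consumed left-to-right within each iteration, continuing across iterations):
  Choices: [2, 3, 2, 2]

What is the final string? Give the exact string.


Answer: ABABB

Derivation:
Step 0: B
Step 1: AB  (used choices [2])
Step 2: BBA  (used choices [3])
Step 3: ABABB  (used choices [2, 2])


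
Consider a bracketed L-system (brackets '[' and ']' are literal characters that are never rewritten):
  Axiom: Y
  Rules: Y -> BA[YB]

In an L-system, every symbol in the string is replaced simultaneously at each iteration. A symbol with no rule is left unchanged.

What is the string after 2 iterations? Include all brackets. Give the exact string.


Step 0: Y
Step 1: BA[YB]
Step 2: BA[BA[YB]B]

Answer: BA[BA[YB]B]


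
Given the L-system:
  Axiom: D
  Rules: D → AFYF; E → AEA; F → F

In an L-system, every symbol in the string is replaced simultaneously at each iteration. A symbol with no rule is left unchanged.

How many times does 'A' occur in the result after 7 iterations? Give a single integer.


Answer: 1

Derivation:
Step 0: D  (0 'A')
Step 1: AFYF  (1 'A')
Step 2: AFYF  (1 'A')
Step 3: AFYF  (1 'A')
Step 4: AFYF  (1 'A')
Step 5: AFYF  (1 'A')
Step 6: AFYF  (1 'A')
Step 7: AFYF  (1 'A')


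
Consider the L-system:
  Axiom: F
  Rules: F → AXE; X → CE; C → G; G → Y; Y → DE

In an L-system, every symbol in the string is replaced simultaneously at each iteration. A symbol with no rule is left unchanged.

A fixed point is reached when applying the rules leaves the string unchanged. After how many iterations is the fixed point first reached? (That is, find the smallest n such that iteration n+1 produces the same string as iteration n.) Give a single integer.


Answer: 5

Derivation:
Step 0: F
Step 1: AXE
Step 2: ACEE
Step 3: AGEE
Step 4: AYEE
Step 5: ADEEE
Step 6: ADEEE  (unchanged — fixed point at step 5)


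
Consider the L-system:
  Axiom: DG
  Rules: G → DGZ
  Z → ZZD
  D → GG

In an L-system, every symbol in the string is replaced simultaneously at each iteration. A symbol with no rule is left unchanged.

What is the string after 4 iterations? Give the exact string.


Step 0: DG
Step 1: GGDGZ
Step 2: DGZDGZGGDGZZZD
Step 3: GGDGZZZDGGDGZZZDDGZDGZGGDGZZZDZZDZZDGG
Step 4: DGZDGZGGDGZZZDZZDZZDGGDGZDGZGGDGZZZDZZDZZDGGGGDGZZZDGGDGZZZDDGZDGZGGDGZZZDZZDZZDGGZZDZZDGGZZDZZDGGDGZDGZ

Answer: DGZDGZGGDGZZZDZZDZZDGGDGZDGZGGDGZZZDZZDZZDGGGGDGZZZDGGDGZZZDDGZDGZGGDGZZZDZZDZZDGGZZDZZDGGZZDZZDGGDGZDGZ


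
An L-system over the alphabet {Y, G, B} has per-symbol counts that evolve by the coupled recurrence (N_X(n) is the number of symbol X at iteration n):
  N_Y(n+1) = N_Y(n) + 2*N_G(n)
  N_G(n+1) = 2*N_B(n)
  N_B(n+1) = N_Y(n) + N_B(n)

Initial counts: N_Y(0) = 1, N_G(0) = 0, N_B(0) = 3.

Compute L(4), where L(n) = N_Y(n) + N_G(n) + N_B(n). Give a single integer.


Step 0: N_Y=1, N_G=0, N_B=3, L=4
Step 1: N_Y=1, N_G=6, N_B=4, L=11
Step 2: N_Y=13, N_G=8, N_B=5, L=26
Step 3: N_Y=29, N_G=10, N_B=18, L=57
Step 4: N_Y=49, N_G=36, N_B=47, L=132

Answer: 132


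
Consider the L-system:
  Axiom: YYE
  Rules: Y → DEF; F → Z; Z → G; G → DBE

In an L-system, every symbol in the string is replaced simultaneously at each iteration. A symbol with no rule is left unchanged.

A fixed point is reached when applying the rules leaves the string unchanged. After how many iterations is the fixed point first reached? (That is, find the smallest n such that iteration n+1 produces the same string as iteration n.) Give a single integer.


Answer: 4

Derivation:
Step 0: YYE
Step 1: DEFDEFE
Step 2: DEZDEZE
Step 3: DEGDEGE
Step 4: DEDBEDEDBEE
Step 5: DEDBEDEDBEE  (unchanged — fixed point at step 4)


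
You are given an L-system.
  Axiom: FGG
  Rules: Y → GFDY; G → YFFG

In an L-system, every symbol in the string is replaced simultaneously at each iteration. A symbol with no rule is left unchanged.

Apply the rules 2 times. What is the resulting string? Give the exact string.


Step 0: FGG
Step 1: FYFFGYFFG
Step 2: FGFDYFFYFFGGFDYFFYFFG

Answer: FGFDYFFYFFGGFDYFFYFFG


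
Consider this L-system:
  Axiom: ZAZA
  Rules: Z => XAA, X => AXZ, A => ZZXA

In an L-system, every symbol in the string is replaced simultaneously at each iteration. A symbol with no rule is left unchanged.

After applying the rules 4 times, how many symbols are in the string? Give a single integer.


Step 0: length = 4
Step 1: length = 14
Step 2: length = 48
Step 3: length = 162
Step 4: length = 550

Answer: 550


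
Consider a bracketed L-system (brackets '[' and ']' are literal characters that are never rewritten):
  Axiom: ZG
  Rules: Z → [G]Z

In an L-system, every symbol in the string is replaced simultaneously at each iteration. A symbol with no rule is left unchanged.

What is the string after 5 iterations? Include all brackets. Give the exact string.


Answer: [G][G][G][G][G]ZG

Derivation:
Step 0: ZG
Step 1: [G]ZG
Step 2: [G][G]ZG
Step 3: [G][G][G]ZG
Step 4: [G][G][G][G]ZG
Step 5: [G][G][G][G][G]ZG


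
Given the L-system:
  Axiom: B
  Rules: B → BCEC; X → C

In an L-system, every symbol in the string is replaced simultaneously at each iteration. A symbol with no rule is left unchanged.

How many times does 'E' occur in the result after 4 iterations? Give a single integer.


Step 0: B  (0 'E')
Step 1: BCEC  (1 'E')
Step 2: BCECCEC  (2 'E')
Step 3: BCECCECCEC  (3 'E')
Step 4: BCECCECCECCEC  (4 'E')

Answer: 4


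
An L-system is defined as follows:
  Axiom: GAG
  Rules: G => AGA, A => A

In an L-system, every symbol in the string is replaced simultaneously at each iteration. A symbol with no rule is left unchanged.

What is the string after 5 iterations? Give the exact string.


Step 0: GAG
Step 1: AGAAAGA
Step 2: AAGAAAAAGAA
Step 3: AAAGAAAAAAAGAAA
Step 4: AAAAGAAAAAAAAAGAAAA
Step 5: AAAAAGAAAAAAAAAAAGAAAAA

Answer: AAAAAGAAAAAAAAAAAGAAAAA


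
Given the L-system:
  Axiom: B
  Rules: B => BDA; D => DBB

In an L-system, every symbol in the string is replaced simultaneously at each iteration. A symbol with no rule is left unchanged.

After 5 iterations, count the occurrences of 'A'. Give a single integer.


Answer: 29

Derivation:
Step 0: B  (0 'A')
Step 1: BDA  (1 'A')
Step 2: BDADBBA  (2 'A')
Step 3: BDADBBADBBBDABDAA  (5 'A')
Step 4: BDADBBADBBBDABDAADBBBDABDABDADBBABDADBBAA  (12 'A')
Step 5: BDADBBADBBBDABDAADBBBDABDABDADBBABDADBBAADBBBDABDABDADBBABDADBBABDADBBADBBBDABDAABDADBBADBBBDABDAAA  (29 'A')


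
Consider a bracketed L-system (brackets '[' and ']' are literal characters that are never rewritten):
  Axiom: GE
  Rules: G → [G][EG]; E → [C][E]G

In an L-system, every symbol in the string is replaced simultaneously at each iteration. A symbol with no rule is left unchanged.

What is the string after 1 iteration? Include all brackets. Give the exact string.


Answer: [G][EG][C][E]G

Derivation:
Step 0: GE
Step 1: [G][EG][C][E]G


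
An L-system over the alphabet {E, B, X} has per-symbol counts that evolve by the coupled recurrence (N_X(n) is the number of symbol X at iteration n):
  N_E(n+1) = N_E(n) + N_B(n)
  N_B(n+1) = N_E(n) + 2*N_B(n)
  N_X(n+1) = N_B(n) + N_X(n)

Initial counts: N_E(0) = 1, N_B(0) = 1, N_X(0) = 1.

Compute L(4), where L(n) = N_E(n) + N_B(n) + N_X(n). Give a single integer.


Step 0: N_E=1, N_B=1, N_X=1, L=3
Step 1: N_E=2, N_B=3, N_X=2, L=7
Step 2: N_E=5, N_B=8, N_X=5, L=18
Step 3: N_E=13, N_B=21, N_X=13, L=47
Step 4: N_E=34, N_B=55, N_X=34, L=123

Answer: 123


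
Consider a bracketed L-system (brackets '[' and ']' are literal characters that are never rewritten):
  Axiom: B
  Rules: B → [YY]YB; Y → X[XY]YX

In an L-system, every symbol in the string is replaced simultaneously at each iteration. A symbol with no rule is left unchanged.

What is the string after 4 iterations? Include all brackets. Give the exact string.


Step 0: B
Step 1: [YY]YB
Step 2: [X[XY]YXX[XY]YX]X[XY]YX[YY]YB
Step 3: [X[XX[XY]YX]X[XY]YXXX[XX[XY]YX]X[XY]YXX]X[XX[XY]YX]X[XY]YXX[X[XY]YXX[XY]YX]X[XY]YX[YY]YB
Step 4: [X[XX[XX[XY]YX]X[XY]YXX]X[XX[XY]YX]X[XY]YXXXX[XX[XX[XY]YX]X[XY]YXX]X[XX[XY]YX]X[XY]YXXX]X[XX[XX[XY]YX]X[XY]YXX]X[XX[XY]YX]X[XY]YXXX[X[XX[XY]YX]X[XY]YXXX[XX[XY]YX]X[XY]YXX]X[XX[XY]YX]X[XY]YXX[X[XY]YXX[XY]YX]X[XY]YX[YY]YB

Answer: [X[XX[XX[XY]YX]X[XY]YXX]X[XX[XY]YX]X[XY]YXXXX[XX[XX[XY]YX]X[XY]YXX]X[XX[XY]YX]X[XY]YXXX]X[XX[XX[XY]YX]X[XY]YXX]X[XX[XY]YX]X[XY]YXXX[X[XX[XY]YX]X[XY]YXXX[XX[XY]YX]X[XY]YXX]X[XX[XY]YX]X[XY]YXX[X[XY]YXX[XY]YX]X[XY]YX[YY]YB


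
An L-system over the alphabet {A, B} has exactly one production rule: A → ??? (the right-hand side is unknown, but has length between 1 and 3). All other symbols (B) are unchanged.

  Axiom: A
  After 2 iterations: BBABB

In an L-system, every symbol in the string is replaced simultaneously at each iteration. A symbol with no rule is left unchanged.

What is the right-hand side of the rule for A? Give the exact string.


Answer: BAB

Derivation:
Trying A → BAB:
  Step 0: A
  Step 1: BAB
  Step 2: BBABB
Matches the given result.


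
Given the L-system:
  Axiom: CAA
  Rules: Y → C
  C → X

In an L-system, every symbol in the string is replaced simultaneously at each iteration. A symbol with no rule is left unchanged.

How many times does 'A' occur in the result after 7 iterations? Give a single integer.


Answer: 2

Derivation:
Step 0: CAA  (2 'A')
Step 1: XAA  (2 'A')
Step 2: XAA  (2 'A')
Step 3: XAA  (2 'A')
Step 4: XAA  (2 'A')
Step 5: XAA  (2 'A')
Step 6: XAA  (2 'A')
Step 7: XAA  (2 'A')


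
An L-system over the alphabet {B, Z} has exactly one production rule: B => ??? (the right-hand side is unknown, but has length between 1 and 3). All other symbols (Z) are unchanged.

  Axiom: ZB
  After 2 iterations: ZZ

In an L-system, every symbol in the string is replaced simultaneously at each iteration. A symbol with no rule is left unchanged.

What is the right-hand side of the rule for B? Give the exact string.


Trying B => Z:
  Step 0: ZB
  Step 1: ZZ
  Step 2: ZZ
Matches the given result.

Answer: Z


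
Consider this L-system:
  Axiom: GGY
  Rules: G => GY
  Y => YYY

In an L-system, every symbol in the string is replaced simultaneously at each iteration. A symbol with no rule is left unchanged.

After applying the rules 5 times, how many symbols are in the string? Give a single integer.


Answer: 487

Derivation:
Step 0: length = 3
Step 1: length = 7
Step 2: length = 19
Step 3: length = 55
Step 4: length = 163
Step 5: length = 487


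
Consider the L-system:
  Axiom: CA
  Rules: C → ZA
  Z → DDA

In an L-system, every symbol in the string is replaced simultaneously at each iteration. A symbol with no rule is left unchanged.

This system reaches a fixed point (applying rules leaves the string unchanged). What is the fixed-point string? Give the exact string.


Answer: DDAAA

Derivation:
Step 0: CA
Step 1: ZAA
Step 2: DDAAA
Step 3: DDAAA  (unchanged — fixed point at step 2)


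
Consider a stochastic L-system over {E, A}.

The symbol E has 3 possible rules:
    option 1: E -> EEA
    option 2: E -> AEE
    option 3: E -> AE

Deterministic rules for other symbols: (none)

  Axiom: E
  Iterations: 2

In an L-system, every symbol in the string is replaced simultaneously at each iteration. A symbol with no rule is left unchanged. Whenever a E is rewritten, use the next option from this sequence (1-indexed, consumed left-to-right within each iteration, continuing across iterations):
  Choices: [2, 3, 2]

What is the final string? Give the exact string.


Answer: AAEAEE

Derivation:
Step 0: E
Step 1: AEE  (used choices [2])
Step 2: AAEAEE  (used choices [3, 2])


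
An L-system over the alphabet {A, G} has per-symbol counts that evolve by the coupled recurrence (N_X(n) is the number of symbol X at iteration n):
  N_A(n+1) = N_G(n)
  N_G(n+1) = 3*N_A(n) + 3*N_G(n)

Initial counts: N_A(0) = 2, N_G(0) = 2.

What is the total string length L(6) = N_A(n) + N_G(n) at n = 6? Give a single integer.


Step 0: N_A=2, N_G=2, L=4
Step 1: N_A=2, N_G=12, L=14
Step 2: N_A=12, N_G=42, L=54
Step 3: N_A=42, N_G=162, L=204
Step 4: N_A=162, N_G=612, L=774
Step 5: N_A=612, N_G=2322, L=2934
Step 6: N_A=2322, N_G=8802, L=11124

Answer: 11124


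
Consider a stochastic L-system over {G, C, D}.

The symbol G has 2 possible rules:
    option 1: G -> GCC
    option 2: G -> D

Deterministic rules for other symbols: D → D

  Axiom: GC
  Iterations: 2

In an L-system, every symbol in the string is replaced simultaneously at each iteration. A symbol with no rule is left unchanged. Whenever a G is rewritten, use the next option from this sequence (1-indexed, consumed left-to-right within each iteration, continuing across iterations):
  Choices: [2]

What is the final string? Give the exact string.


Answer: DC

Derivation:
Step 0: GC
Step 1: DC  (used choices [2])
Step 2: DC  (used choices [])


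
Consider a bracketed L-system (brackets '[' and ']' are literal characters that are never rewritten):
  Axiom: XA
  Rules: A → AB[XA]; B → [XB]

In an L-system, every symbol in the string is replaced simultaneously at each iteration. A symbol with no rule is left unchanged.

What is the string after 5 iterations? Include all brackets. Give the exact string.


Answer: XAB[XA][XB][XAB[XA]][X[XB]][XAB[XA][XB][XAB[XA]]][X[X[XB]]][XAB[XA][XB][XAB[XA]][X[XB]][XAB[XA][XB][XAB[XA]]]][X[X[X[XB]]]][XAB[XA][XB][XAB[XA]][X[XB]][XAB[XA][XB][XAB[XA]]][X[X[XB]]][XAB[XA][XB][XAB[XA]][X[XB]][XAB[XA][XB][XAB[XA]]]]]

Derivation:
Step 0: XA
Step 1: XAB[XA]
Step 2: XAB[XA][XB][XAB[XA]]
Step 3: XAB[XA][XB][XAB[XA]][X[XB]][XAB[XA][XB][XAB[XA]]]
Step 4: XAB[XA][XB][XAB[XA]][X[XB]][XAB[XA][XB][XAB[XA]]][X[X[XB]]][XAB[XA][XB][XAB[XA]][X[XB]][XAB[XA][XB][XAB[XA]]]]
Step 5: XAB[XA][XB][XAB[XA]][X[XB]][XAB[XA][XB][XAB[XA]]][X[X[XB]]][XAB[XA][XB][XAB[XA]][X[XB]][XAB[XA][XB][XAB[XA]]]][X[X[X[XB]]]][XAB[XA][XB][XAB[XA]][X[XB]][XAB[XA][XB][XAB[XA]]][X[X[XB]]][XAB[XA][XB][XAB[XA]][X[XB]][XAB[XA][XB][XAB[XA]]]]]


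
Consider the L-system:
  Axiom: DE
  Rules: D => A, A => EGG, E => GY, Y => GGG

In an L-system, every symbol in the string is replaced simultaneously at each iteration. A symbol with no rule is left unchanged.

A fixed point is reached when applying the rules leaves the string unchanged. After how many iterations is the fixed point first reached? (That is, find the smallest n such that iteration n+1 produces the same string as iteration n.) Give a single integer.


Step 0: DE
Step 1: AGY
Step 2: EGGGGGG
Step 3: GYGGGGGG
Step 4: GGGGGGGGGG
Step 5: GGGGGGGGGG  (unchanged — fixed point at step 4)

Answer: 4


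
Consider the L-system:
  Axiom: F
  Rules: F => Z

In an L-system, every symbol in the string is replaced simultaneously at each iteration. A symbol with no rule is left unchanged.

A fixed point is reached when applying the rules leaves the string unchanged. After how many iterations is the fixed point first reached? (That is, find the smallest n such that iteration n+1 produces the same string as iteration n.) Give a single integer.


Step 0: F
Step 1: Z
Step 2: Z  (unchanged — fixed point at step 1)

Answer: 1


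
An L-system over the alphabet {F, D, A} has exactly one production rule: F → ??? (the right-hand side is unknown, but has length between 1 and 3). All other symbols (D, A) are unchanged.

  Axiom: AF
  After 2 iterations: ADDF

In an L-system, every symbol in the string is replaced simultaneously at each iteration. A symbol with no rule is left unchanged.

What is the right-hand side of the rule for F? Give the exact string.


Answer: DF

Derivation:
Trying F → DF:
  Step 0: AF
  Step 1: ADF
  Step 2: ADDF
Matches the given result.


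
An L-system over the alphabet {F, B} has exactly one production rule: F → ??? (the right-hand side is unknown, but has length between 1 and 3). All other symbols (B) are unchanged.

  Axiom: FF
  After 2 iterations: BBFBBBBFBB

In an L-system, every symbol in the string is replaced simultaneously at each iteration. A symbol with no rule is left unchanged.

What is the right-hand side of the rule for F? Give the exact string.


Answer: BFB

Derivation:
Trying F → BFB:
  Step 0: FF
  Step 1: BFBBFB
  Step 2: BBFBBBBFBB
Matches the given result.


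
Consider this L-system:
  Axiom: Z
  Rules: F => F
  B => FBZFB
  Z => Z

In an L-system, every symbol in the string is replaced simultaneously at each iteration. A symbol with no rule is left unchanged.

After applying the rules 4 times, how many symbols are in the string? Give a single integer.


Answer: 1

Derivation:
Step 0: length = 1
Step 1: length = 1
Step 2: length = 1
Step 3: length = 1
Step 4: length = 1


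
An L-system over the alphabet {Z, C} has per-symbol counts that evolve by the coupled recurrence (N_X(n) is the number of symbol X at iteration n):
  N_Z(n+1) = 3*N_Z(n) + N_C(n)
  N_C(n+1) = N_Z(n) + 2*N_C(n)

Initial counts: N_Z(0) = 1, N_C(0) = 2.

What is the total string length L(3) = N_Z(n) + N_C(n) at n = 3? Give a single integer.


Step 0: N_Z=1, N_C=2, L=3
Step 1: N_Z=5, N_C=5, L=10
Step 2: N_Z=20, N_C=15, L=35
Step 3: N_Z=75, N_C=50, L=125

Answer: 125


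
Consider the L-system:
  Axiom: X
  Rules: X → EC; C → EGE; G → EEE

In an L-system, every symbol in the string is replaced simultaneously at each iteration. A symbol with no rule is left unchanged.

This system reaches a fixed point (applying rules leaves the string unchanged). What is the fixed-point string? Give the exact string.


Step 0: X
Step 1: EC
Step 2: EEGE
Step 3: EEEEEE
Step 4: EEEEEE  (unchanged — fixed point at step 3)

Answer: EEEEEE


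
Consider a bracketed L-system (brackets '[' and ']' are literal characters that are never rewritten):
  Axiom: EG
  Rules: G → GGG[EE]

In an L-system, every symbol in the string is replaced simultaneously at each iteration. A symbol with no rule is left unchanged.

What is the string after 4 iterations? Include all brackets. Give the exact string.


Answer: EGGG[EE]GGG[EE]GGG[EE][EE]GGG[EE]GGG[EE]GGG[EE][EE]GGG[EE]GGG[EE]GGG[EE][EE][EE]GGG[EE]GGG[EE]GGG[EE][EE]GGG[EE]GGG[EE]GGG[EE][EE]GGG[EE]GGG[EE]GGG[EE][EE][EE]GGG[EE]GGG[EE]GGG[EE][EE]GGG[EE]GGG[EE]GGG[EE][EE]GGG[EE]GGG[EE]GGG[EE][EE][EE][EE]

Derivation:
Step 0: EG
Step 1: EGGG[EE]
Step 2: EGGG[EE]GGG[EE]GGG[EE][EE]
Step 3: EGGG[EE]GGG[EE]GGG[EE][EE]GGG[EE]GGG[EE]GGG[EE][EE]GGG[EE]GGG[EE]GGG[EE][EE][EE]
Step 4: EGGG[EE]GGG[EE]GGG[EE][EE]GGG[EE]GGG[EE]GGG[EE][EE]GGG[EE]GGG[EE]GGG[EE][EE][EE]GGG[EE]GGG[EE]GGG[EE][EE]GGG[EE]GGG[EE]GGG[EE][EE]GGG[EE]GGG[EE]GGG[EE][EE][EE]GGG[EE]GGG[EE]GGG[EE][EE]GGG[EE]GGG[EE]GGG[EE][EE]GGG[EE]GGG[EE]GGG[EE][EE][EE][EE]


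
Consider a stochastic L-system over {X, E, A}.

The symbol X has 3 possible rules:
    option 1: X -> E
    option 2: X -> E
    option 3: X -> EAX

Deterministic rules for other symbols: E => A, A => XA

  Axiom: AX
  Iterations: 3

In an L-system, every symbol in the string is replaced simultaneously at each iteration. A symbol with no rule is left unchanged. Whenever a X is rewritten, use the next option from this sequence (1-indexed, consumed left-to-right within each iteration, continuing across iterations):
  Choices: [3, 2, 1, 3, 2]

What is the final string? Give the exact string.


Answer: AEAXXAXAEXAA

Derivation:
Step 0: AX
Step 1: XAEAX  (used choices [3])
Step 2: EXAAXAE  (used choices [2, 1])
Step 3: AEAXXAXAEXAA  (used choices [3, 2])


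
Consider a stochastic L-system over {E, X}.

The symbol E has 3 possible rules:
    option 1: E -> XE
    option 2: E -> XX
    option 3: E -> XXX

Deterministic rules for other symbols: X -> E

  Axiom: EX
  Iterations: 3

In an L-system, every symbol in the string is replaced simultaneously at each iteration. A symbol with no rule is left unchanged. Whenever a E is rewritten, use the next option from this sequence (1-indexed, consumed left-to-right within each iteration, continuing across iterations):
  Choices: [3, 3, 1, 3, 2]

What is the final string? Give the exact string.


Answer: XEXXXXXEEE

Derivation:
Step 0: EX
Step 1: XXXE  (used choices [3])
Step 2: EEEXXX  (used choices [3])
Step 3: XEXXXXXEEE  (used choices [1, 3, 2])


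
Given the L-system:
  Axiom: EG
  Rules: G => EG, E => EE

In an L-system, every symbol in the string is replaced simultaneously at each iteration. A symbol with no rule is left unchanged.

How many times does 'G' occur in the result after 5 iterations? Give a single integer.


Answer: 1

Derivation:
Step 0: EG  (1 'G')
Step 1: EEEG  (1 'G')
Step 2: EEEEEEEG  (1 'G')
Step 3: EEEEEEEEEEEEEEEG  (1 'G')
Step 4: EEEEEEEEEEEEEEEEEEEEEEEEEEEEEEEG  (1 'G')
Step 5: EEEEEEEEEEEEEEEEEEEEEEEEEEEEEEEEEEEEEEEEEEEEEEEEEEEEEEEEEEEEEEEG  (1 'G')


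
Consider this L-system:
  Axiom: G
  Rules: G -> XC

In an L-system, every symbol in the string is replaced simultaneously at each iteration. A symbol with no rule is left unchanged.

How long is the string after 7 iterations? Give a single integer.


Answer: 2

Derivation:
Step 0: length = 1
Step 1: length = 2
Step 2: length = 2
Step 3: length = 2
Step 4: length = 2
Step 5: length = 2
Step 6: length = 2
Step 7: length = 2


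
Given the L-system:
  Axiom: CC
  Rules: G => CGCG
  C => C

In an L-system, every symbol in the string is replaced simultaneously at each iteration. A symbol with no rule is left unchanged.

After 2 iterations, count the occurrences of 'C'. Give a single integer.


Answer: 2

Derivation:
Step 0: CC  (2 'C')
Step 1: CC  (2 'C')
Step 2: CC  (2 'C')


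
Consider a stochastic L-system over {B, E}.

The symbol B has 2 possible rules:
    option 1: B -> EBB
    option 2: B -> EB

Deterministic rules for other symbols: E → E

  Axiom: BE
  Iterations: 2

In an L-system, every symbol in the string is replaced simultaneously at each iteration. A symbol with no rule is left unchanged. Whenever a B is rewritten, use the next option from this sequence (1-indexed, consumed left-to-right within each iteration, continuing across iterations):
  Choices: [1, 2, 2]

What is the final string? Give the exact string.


Answer: EEBEBE

Derivation:
Step 0: BE
Step 1: EBBE  (used choices [1])
Step 2: EEBEBE  (used choices [2, 2])


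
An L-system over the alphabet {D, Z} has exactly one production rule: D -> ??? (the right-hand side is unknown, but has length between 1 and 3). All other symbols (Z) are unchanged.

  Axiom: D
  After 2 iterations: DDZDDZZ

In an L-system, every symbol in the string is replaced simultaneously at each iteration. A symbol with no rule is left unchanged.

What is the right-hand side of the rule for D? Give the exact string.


Trying D -> DDZ:
  Step 0: D
  Step 1: DDZ
  Step 2: DDZDDZZ
Matches the given result.

Answer: DDZ


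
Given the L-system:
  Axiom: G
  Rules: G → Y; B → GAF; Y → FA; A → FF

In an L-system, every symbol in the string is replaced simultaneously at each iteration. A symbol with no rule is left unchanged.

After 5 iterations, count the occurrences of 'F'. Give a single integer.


Step 0: G  (0 'F')
Step 1: Y  (0 'F')
Step 2: FA  (1 'F')
Step 3: FFF  (3 'F')
Step 4: FFF  (3 'F')
Step 5: FFF  (3 'F')

Answer: 3


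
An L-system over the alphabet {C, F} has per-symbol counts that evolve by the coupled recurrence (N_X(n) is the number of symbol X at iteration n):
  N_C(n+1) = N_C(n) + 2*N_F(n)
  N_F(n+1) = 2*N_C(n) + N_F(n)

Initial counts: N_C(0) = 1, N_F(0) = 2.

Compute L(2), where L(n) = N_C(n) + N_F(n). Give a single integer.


Answer: 27

Derivation:
Step 0: N_C=1, N_F=2, L=3
Step 1: N_C=5, N_F=4, L=9
Step 2: N_C=13, N_F=14, L=27


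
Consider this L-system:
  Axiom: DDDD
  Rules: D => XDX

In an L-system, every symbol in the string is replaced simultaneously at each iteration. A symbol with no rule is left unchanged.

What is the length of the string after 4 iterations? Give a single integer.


Step 0: length = 4
Step 1: length = 12
Step 2: length = 20
Step 3: length = 28
Step 4: length = 36

Answer: 36


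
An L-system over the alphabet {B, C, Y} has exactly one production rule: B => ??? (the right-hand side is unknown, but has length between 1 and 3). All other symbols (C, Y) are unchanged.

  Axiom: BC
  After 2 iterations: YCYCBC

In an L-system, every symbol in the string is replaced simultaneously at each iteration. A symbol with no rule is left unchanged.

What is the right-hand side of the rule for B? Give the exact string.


Trying B => YCB:
  Step 0: BC
  Step 1: YCBC
  Step 2: YCYCBC
Matches the given result.

Answer: YCB
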